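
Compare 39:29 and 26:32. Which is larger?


39/29 = 1.3448
26/32 = 0.8125
1.3448 > 0.8125, so 39:29 is greater
= 39:29

39:29


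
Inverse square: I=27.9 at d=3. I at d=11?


I₁d₁² = I₂d₂²
I₂ = I₁ × (d₁/d₂)²
= 27.9 × (3/11)²
= 27.9 × 9/121
= 251.1/121
≈ 2.0752

2.0752


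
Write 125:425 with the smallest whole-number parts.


GCD(125, 425) = 25
125/25 : 425/25
= 5:17

5:17


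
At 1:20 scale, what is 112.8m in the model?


Model size = real / scale
= 112.8 / 20
= 5.6400 m

5.6400 m


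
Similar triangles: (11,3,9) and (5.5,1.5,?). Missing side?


Scale factor = 5.5/11 = 0.5
Missing side = 9 × 0.5
= 4.5

4.5


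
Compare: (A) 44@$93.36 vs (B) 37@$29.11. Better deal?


Deal A: $93.36/44 = $2.1218/unit
Deal B: $29.11/37 = $0.7868/unit
B is cheaper per unit
= Deal B

Deal B


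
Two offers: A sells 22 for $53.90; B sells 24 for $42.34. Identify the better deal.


Deal A: $53.90/22 = $2.4500/unit
Deal B: $42.34/24 = $1.7642/unit
B is cheaper per unit
= Deal B

Deal B


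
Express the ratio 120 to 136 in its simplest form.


GCD(120, 136) = 8
120/8 : 136/8
= 15:17

15:17


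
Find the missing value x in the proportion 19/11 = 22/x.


Cross multiply: 19 × x = 11 × 22
19x = 242
x = 242 / 19
= 12.74

12.74


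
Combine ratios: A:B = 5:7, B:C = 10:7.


Match B: multiply A:B by 10 → 50:70
Multiply B:C by 7 → 70:49
Combined: 50:70:49
GCD = 1
= 50:70:49

50:70:49


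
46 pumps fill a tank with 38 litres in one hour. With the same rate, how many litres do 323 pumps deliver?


Direct proportion: y/x = constant
k = 38/46 ≈ 0.8261
y₂ = k × 323 = 38 × 323 / 46 = 12274/46
≈ 266.83

266.83


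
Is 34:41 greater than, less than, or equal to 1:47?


34/41 = 0.8293
1/47 = 0.0213
0.8293 > 0.0213, so 34:41 is greater
= greater than

greater than


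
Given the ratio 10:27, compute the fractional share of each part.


Total parts = 10 + 27 = 37
First part: 10/37 = 10/37
Second part: 27/37 = 27/37
= 10/37 and 27/37

10/37 and 27/37


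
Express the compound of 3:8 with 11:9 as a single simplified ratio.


Compound ratio = (3×11) : (8×9)
= 33:72
GCD = 3
= 11:24

11:24


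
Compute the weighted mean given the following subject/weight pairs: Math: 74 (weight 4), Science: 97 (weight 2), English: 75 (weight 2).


Numerator = 74×4 + 97×2 + 75×2
= 296 + 194 + 150
= 640
Total weight = 8
Weighted avg = 640/8
= 80.00

80.00


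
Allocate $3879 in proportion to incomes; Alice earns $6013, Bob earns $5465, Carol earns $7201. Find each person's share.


Total income = 6013 + 5465 + 7201 = $18679
Alice: $3879 × 6013/18679 = $1248.70
Bob: $3879 × 5465/18679 = $1134.90
Carol: $3879 × 7201/18679 = $1495.41
= Alice: $1248.70, Bob: $1134.90, Carol: $1495.41

Alice: $1248.70, Bob: $1134.90, Carol: $1495.41


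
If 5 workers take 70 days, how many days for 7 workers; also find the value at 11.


Inverse proportion: x × y = constant
k = 5 × 70 = 350
At x=7: k/7 = 50.00
At x=11: k/11 = 31.82
= 50.00 and 31.82

50.00 and 31.82


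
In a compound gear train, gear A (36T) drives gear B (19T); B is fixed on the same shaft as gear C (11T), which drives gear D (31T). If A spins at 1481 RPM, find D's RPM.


Stage 1: RPM_B = RPM_A × t_A/t_B = 1481 × 36/19 = 53316/19 ≈ 2806.11
B and C share a shaft → RPM_C = RPM_B
Stage 2: RPM_D = RPM_C × t_C/t_D = RPM_A × (t_A×t_C)/(t_B×t_D)
Overall ratio = (36×11)/(19×31) = 396/589
RPM_D = 1481 × 396/589 = 586476/589
≈ 995.71 RPM

995.71 RPM


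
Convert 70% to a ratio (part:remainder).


70% means 70 parts out of 100; remainder = 30
Part : remainder = 70:30
GCD = 10
= 7:3

7:3


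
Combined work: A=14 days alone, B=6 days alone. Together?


Rate of A = 1/14 per day
Rate of B = 1/6 per day
Combined rate = 1/14 + 1/6 = 20/84 ≈ 0.2381 per day
Days = 1 / combined rate = 84/20
= 4.20 days

4.20 days


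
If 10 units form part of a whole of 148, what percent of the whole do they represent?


Percentage = (part / whole) × 100
= (10 / 148) × 100
≈ 6.76%

6.76%


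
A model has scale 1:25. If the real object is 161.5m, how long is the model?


Model size = real / scale
= 161.5 / 25
= 6.4600 m

6.4600 m


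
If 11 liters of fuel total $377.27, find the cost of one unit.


Unit rate = total / quantity
= 377.27 / 11
= $34.30 per unit

$34.30 per unit


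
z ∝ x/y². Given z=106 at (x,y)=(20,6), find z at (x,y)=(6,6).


z = k·x/y²
Solve for k using the known point: k = z·y²/x = 106×36/20 = 3816/20 = 190.8000
Now evaluate at x=6, y=6:
z = k × 6 / 36 = (3816 × 6) / (20 × 36) = 22896/720
= 31.8000

31.8000


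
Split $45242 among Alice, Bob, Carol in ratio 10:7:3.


Total parts = 10 + 7 + 3 = 20
Alice: 45242 × 10/20 = 22621.00
Bob: 45242 × 7/20 = 15834.70
Carol: 45242 × 3/20 = 6786.30
= Alice: $22621.00, Bob: $15834.70, Carol: $6786.30

Alice: $22621.00, Bob: $15834.70, Carol: $6786.30


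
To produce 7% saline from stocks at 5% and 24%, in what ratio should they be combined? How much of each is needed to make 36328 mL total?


Let x parts of 5% mix with y parts of 24%.
5x + 24y = 7(x + y)
5x + 24y = 7x + 7y
x(5 - 7) = y(7 - 24)
x/y = (24 - 7)/(7 - 5) = 17/2
Simplify: 17:2
Total parts = 19; one part = 36328/19 = 1912.00 mL
5% solution: 17×1912.00 = 32504.00 mL
24% solution: 2×1912.00 = 3824.00 mL
= ratio 17:2; 32504.00 mL and 3824.00 mL

ratio 17:2; 32504.00 mL and 3824.00 mL


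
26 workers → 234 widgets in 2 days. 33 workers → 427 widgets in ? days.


Days ∝ work / workers, so d₂ = d₁ × (m₁/m₂) × (w₂/w₁)
Workers factor (inverse): 26/33 ≈ 0.7879
Work factor (direct): 427/234 ≈ 1.8248
d₂ = 2 × 26/33 × 427/234 = (2 × 26 × 427) / (33 × 234) = 22204/7722
≈ 2.88 days

2.88 days


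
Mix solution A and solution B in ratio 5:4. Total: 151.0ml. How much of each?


Total parts = 5 + 4 = 9
solution A: 151.0 × 5/9 = 83.9ml
solution B: 151.0 × 4/9 = 67.1ml
= 83.9ml and 67.1ml

83.9ml and 67.1ml


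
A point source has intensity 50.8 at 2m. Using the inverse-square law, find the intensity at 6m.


I₁d₁² = I₂d₂²
I₂ = I₁ × (d₁/d₂)²
= 50.8 × (2/6)²
= 50.8 × 4/36
= 203.2/36
≈ 5.6444

5.6444


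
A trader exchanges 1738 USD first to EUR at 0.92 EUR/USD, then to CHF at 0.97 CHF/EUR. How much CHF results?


Step 1: 1738 USD × 0.92 = 1598.96 EUR
Step 2: 1598.96 EUR × 0.97 = 1550.99 CHF
Implied rate USD→CHF = 0.92 × 0.97 = 0.8924
= 1550.99 CHF

1550.99 CHF


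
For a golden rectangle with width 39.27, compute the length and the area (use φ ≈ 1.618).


φ = (1 + √5) / 2 ≈ 1.618
Length = width × φ = 39.27 × 1.618 = 63.53886
≈ 63.54
Area = width × length = 39.27 × 63.53886 = 2495.1710322 ≈ 2495.17
= Length: 63.54, Area: 2495.17

Length: 63.54, Area: 2495.17


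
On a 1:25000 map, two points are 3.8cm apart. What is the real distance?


Real distance = map distance × scale
= 3.8cm × 25000
= 95000 cm = 950.0 m
= 0.950 km

0.950 km


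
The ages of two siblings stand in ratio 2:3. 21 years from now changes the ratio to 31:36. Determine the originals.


Let A = 2k, B = 3k.
(2k + 21) / (3k + 21) = 31/36
Cross-multiply: 36(2k + 21) = 31(3k + 21)
72k + 756 = 93k + 651
72k - 93k = 651 - 756
-21k = -105
k = -105/-21 = 5
A = 2×5 = 10, B = 3×5 = 15
= A = 10, B = 15

A = 10, B = 15


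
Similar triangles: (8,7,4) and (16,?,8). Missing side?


Scale factor = 16/8 = 2
Missing side = 7 × 2
= 14.0

14.0


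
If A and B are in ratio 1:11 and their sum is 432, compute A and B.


Let A = 1k, B = 11k.
1k + 11k = 432
12k = 432 → k = 432/12 = 36
A = 1×36 = 36, B = 11×36 = 396
= A = 36, B = 396

A = 36, B = 396


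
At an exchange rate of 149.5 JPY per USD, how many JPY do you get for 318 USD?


Amount × rate = 318 × 149.5
= 47541.00 JPY

47541.00 JPY


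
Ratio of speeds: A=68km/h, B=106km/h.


Ratio = 68:106
GCD = 2
Simplified = 34:53
Time ratio (same distance) = 53:34
Speed ratio = 34:53

34:53


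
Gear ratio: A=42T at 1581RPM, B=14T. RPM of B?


Gear ratio = 42:14 = 3:1
RPM_B = RPM_A × (teeth_A / teeth_B)
= 1581 × (42/14)
= 4743.0 RPM

4743.0 RPM


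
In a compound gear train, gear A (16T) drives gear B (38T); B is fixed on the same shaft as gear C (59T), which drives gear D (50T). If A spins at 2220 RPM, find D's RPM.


Stage 1: RPM_B = RPM_A × t_A/t_B = 2220 × 16/38 = 35520/38 ≈ 934.74
B and C share a shaft → RPM_C = RPM_B
Stage 2: RPM_D = RPM_C × t_C/t_D = RPM_A × (t_A×t_C)/(t_B×t_D)
Overall ratio = (16×59)/(38×50) = 944/1900
RPM_D = 2220 × 944/1900 = 2095680/1900
≈ 1102.99 RPM

1102.99 RPM


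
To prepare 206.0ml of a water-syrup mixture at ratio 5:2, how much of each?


Total parts = 5 + 2 = 7
water: 206.0 × 5/7 = 147.1ml
syrup: 206.0 × 2/7 = 58.9ml
= 147.1ml and 58.9ml

147.1ml and 58.9ml


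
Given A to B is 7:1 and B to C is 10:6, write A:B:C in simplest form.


Match B: multiply A:B by 10 → 70:10
Multiply B:C by 1 → 10:6
Combined: 70:10:6
GCD = 2
= 35:5:3

35:5:3


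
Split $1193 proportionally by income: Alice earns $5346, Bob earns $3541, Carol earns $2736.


Total income = 5346 + 3541 + 2736 = $11623
Alice: $1193 × 5346/11623 = $548.72
Bob: $1193 × 3541/11623 = $363.45
Carol: $1193 × 2736/11623 = $280.83
= Alice: $548.72, Bob: $363.45, Carol: $280.83

Alice: $548.72, Bob: $363.45, Carol: $280.83


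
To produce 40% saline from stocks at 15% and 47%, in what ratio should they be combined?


Let x parts of 15% mix with y parts of 47%.
15x + 47y = 40(x + y)
15x + 47y = 40x + 40y
x(15 - 40) = y(40 - 47)
x/y = (47 - 40)/(40 - 15) = 7/25
Simplify: 7:25
= 7:25

7:25


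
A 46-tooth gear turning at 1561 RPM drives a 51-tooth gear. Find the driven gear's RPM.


Gear ratio = 46:51 = 46:51
RPM_B = RPM_A × (teeth_A / teeth_B)
= 1561 × (46/51)
= 1408.0 RPM

1408.0 RPM


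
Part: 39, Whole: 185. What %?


Percentage = (part / whole) × 100
= (39 / 185) × 100
≈ 21.08%

21.08%


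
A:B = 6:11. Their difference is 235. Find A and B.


Let A = 6k, B = 11k.
11k - 6k = 235
5k = 235 → k = 235/5 = 47
A = 6×47 = 282, B = 11×47 = 517
= A = 282, B = 517

A = 282, B = 517


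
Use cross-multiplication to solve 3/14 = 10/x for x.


Cross multiply: 3 × x = 14 × 10
3x = 140
x = 140 / 3
= 46.67

46.67


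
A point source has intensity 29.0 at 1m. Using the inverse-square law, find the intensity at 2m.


I₁d₁² = I₂d₂²
I₂ = I₁ × (d₁/d₂)²
= 29.0 × (1/2)²
= 29.0 × 1/4
= 29/4
= 7.2500

7.2500


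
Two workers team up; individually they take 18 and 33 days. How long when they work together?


Rate of A = 1/18 per day
Rate of B = 1/33 per day
Combined rate = 1/18 + 1/33 = 51/594 ≈ 0.0859 per day
Days = 1 / combined rate = 594/51
≈ 11.65 days

11.65 days


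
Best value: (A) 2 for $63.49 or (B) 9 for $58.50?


Deal A: $63.49/2 = $31.7450/unit
Deal B: $58.50/9 = $6.5000/unit
B is cheaper per unit
= Deal B

Deal B


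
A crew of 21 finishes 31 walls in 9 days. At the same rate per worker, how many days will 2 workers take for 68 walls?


Days ∝ work / workers, so d₂ = d₁ × (m₁/m₂) × (w₂/w₁)
Workers factor (inverse): 21/2 = 10.5000
Work factor (direct): 68/31 ≈ 2.1935
d₂ = 9 × 21/2 × 68/31 = (9 × 21 × 68) / (2 × 31) = 12852/62
≈ 207.29 days

207.29 days


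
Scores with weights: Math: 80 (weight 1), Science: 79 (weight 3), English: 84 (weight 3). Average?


Numerator = 80×1 + 79×3 + 84×3
= 80 + 237 + 252
= 569
Total weight = 7
Weighted avg = 569/7
= 81.29

81.29


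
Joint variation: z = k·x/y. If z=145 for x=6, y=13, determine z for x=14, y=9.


z = k·x/y
Solve for k using the known point: k = z·y/x = 145×13/6 = 1885/6 ≈ 314.1667
Now evaluate at x=14, y=9:
z = k × 14 / 9 = (1885 × 14) / (6 × 9) = 26390/54
≈ 488.7037

488.7037


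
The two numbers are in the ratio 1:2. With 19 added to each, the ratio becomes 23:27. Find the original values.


Let A = 1k, B = 2k.
(1k + 19) / (2k + 19) = 23/27
Cross-multiply: 27(1k + 19) = 23(2k + 19)
27k + 513 = 46k + 437
27k - 46k = 437 - 513
-19k = -76
k = -76/-19 = 4
A = 1×4 = 4, B = 2×4 = 8
= A = 4, B = 8

A = 4, B = 8


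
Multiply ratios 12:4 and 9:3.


Compound ratio = (12×9) : (4×3)
= 108:12
GCD = 12
= 9:1

9:1


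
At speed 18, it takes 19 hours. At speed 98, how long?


Inverse proportion: x × y = constant
k = 18 × 19 = 342
y₂ = k / 98 = 342 / 98
= 3.49

3.49


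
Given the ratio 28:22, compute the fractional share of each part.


Total parts = 28 + 22 = 50
First part: 28/50 = 14/25
Second part: 22/50 = 11/25
= 14/25 and 11/25

14/25 and 11/25


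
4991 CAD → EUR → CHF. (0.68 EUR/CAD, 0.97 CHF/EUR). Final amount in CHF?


Step 1: 4991 CAD × 0.68 = 3393.88 EUR
Step 2: 3393.88 EUR × 0.97 = 3292.06 CHF
Implied rate CAD→CHF = 0.68 × 0.97 = 0.6596
= 3292.06 CHF

3292.06 CHF


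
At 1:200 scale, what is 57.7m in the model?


Model size = real / scale
= 57.7 / 200
= 0.2885 m

0.2885 m


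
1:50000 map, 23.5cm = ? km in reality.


Real distance = map distance × scale
= 23.5cm × 50000
= 1175000 cm = 11750.0 m
= 11.750 km

11.750 km


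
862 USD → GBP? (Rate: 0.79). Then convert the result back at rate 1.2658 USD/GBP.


Amount × rate = 862 × 0.79 = 680.98 GBP
Round-trip: 680.98 × 1.2658 = 861.98 USD
= 680.98 GBP, then 861.98 USD

680.98 GBP, then 861.98 USD


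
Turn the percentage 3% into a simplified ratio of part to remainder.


3% means 3 parts out of 100; remainder = 97
Part : remainder = 3:97
GCD = 1
= 3:97

3:97


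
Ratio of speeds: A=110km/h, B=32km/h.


Ratio = 110:32
GCD = 2
Simplified = 55:16
Time ratio (same distance) = 16:55
Speed ratio = 55:16

55:16


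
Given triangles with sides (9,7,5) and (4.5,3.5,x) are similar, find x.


Scale factor = 4.5/9 = 0.5
Missing side = 5 × 0.5
= 2.5

2.5


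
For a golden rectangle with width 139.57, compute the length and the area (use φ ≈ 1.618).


φ = (1 + √5) / 2 ≈ 1.618
Length = width × φ = 139.57 × 1.618 = 225.82426
≈ 225.82
Area = width × length = 139.57 × 225.82426 = 31518.2919682 ≈ 31518.29
= Length: 225.82, Area: 31518.29

Length: 225.82, Area: 31518.29


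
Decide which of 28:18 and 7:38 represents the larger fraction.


28/18 = 1.5556
7/38 = 0.1842
1.5556 > 0.1842, so 28:18 is greater
= 28:18

28:18


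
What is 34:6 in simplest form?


GCD(34, 6) = 2
34/2 : 6/2
= 17:3

17:3


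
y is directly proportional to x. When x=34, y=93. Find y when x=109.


Direct proportion: y/x = constant
k = 93/34 ≈ 2.7353
y₂ = k × 109 = 93 × 109 / 34 = 10137/34
≈ 298.15

298.15


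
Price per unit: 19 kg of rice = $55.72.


Unit rate = total / quantity
= 55.72 / 19
= $2.93 per unit

$2.93 per unit


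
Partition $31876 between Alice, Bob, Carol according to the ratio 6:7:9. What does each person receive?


Total parts = 6 + 7 + 9 = 22
Alice: 31876 × 6/22 = 8693.45
Bob: 31876 × 7/22 = 10142.36
Carol: 31876 × 9/22 = 13040.18
= Alice: $8693.45, Bob: $10142.36, Carol: $13040.18

Alice: $8693.45, Bob: $10142.36, Carol: $13040.18


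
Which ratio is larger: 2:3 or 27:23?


2/3 = 0.6667
27/23 = 1.1739
0.6667 < 1.1739, so 2:3 is less
= 27:23

27:23


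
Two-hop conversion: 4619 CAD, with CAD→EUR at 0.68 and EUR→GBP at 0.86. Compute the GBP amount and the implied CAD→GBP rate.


Step 1: 4619 CAD × 0.68 = 3140.92 EUR
Step 2: 3140.92 EUR × 0.86 = 2701.19 GBP
Implied rate CAD→GBP = 0.68 × 0.86 = 0.5848
= 2701.19 GBP; implied rate 0.5848 GBP/CAD

2701.19 GBP; implied rate 0.5848 GBP/CAD


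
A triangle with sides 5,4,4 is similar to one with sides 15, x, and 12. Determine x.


Scale factor = 15/5 = 3
Missing side = 4 × 3
= 12.0

12.0


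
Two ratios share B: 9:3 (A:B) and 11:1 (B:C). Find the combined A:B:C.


Match B: multiply A:B by 11 → 99:33
Multiply B:C by 3 → 33:3
Combined: 99:33:3
GCD = 3
= 33:11:1

33:11:1


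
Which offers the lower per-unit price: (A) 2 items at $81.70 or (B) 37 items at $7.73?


Deal A: $81.70/2 = $40.8500/unit
Deal B: $7.73/37 = $0.2089/unit
B is cheaper per unit
= Deal B

Deal B


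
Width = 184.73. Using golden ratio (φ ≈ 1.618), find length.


φ = (1 + √5) / 2 ≈ 1.618
Length = width × φ = 184.73 × 1.618 = 298.89314
≈ 298.89

298.89


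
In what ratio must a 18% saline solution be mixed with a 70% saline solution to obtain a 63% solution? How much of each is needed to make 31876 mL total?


Let x parts of 18% mix with y parts of 70%.
18x + 70y = 63(x + y)
18x + 70y = 63x + 63y
x(18 - 63) = y(63 - 70)
x/y = (70 - 63)/(63 - 18) = 7/45
Simplify: 7:45
Total parts = 52; one part = 31876/52 = 613.00 mL
18% solution: 7×613.00 = 4291.00 mL
70% solution: 45×613.00 = 27585.00 mL
= ratio 7:45; 4291.00 mL and 27585.00 mL

ratio 7:45; 4291.00 mL and 27585.00 mL


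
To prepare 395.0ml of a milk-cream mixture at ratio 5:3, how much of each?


Total parts = 5 + 3 = 8
milk: 395.0 × 5/8 = 246.9ml
cream: 395.0 × 3/8 = 148.1ml
= 246.9ml and 148.1ml

246.9ml and 148.1ml


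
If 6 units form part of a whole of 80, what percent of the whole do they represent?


Percentage = (part / whole) × 100
= (6 / 80) × 100
= 7.50%

7.50%


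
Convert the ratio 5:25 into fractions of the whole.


Total parts = 5 + 25 = 30
First part: 5/30 = 1/6
Second part: 25/30 = 5/6
= 1/6 and 5/6

1/6 and 5/6


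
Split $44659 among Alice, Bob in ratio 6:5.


Total parts = 6 + 5 = 11
Alice: 44659 × 6/11 = 24359.45
Bob: 44659 × 5/11 = 20299.55
= Alice: $24359.45, Bob: $20299.55

Alice: $24359.45, Bob: $20299.55


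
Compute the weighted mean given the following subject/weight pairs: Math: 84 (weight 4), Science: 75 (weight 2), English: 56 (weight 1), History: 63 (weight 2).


Numerator = 84×4 + 75×2 + 56×1 + 63×2
= 336 + 150 + 56 + 126
= 668
Total weight = 9
Weighted avg = 668/9
= 74.22

74.22


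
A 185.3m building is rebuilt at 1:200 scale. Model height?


Model size = real / scale
= 185.3 / 200
= 0.9265 m

0.9265 m


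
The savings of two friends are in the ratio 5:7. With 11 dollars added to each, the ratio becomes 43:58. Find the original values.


Let A = 5k, B = 7k.
(5k + 11) / (7k + 11) = 43/58
Cross-multiply: 58(5k + 11) = 43(7k + 11)
290k + 638 = 301k + 473
290k - 301k = 473 - 638
-11k = -165
k = -165/-11 = 15
A = 5×15 = 75, B = 7×15 = 105
= A = 75, B = 105

A = 75, B = 105


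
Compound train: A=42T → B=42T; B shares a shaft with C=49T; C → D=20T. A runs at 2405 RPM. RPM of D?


Stage 1: RPM_B = RPM_A × t_A/t_B = 2405 × 42/42 = 101010/42 = 2405.00
B and C share a shaft → RPM_C = RPM_B
Stage 2: RPM_D = RPM_C × t_C/t_D = RPM_A × (t_A×t_C)/(t_B×t_D)
Overall ratio = (42×49)/(42×20) = 2058/840
RPM_D = 2405 × 2058/840 = 4949490/840
= 5892.25 RPM

5892.25 RPM


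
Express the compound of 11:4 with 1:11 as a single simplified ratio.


Compound ratio = (11×1) : (4×11)
= 11:44
GCD = 11
= 1:4

1:4


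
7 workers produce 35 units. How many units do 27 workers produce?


Direct proportion: y/x = constant
k = 35/7 = 5.0000
y₂ = k × 27 = 35 × 27 / 7 = 945/7
= 135.00

135.00


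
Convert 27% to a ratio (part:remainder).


27% means 27 parts out of 100; remainder = 73
Part : remainder = 27:73
GCD = 1
= 27:73

27:73


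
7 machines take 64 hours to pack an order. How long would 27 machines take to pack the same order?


Inverse proportion: x × y = constant
k = 7 × 64 = 448
y₂ = k / 27 = 448 / 27
= 16.59

16.59


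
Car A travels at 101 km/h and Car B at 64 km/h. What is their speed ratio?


Ratio = 101:64
GCD = 1
Simplified = 101:64
Time ratio (same distance) = 64:101
Speed ratio = 101:64

101:64


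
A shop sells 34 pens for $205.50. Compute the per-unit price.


Unit rate = total / quantity
= 205.50 / 34
= $6.04 per unit

$6.04 per unit


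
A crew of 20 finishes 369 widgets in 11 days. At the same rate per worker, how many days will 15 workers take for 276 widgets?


Days ∝ work / workers, so d₂ = d₁ × (m₁/m₂) × (w₂/w₁)
Workers factor (inverse): 20/15 ≈ 1.3333
Work factor (direct): 276/369 ≈ 0.7480
d₂ = 11 × 20/15 × 276/369 = (11 × 20 × 276) / (15 × 369) = 60720/5535
≈ 10.97 days

10.97 days


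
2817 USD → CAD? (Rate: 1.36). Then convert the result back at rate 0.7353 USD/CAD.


Amount × rate = 2817 × 1.36 = 3831.12 CAD
Round-trip: 3831.12 × 0.7353 = 2817.02 USD
= 3831.12 CAD, then 2817.02 USD

3831.12 CAD, then 2817.02 USD


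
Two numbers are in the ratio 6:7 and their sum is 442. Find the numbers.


Let A = 6k, B = 7k.
6k + 7k = 442
13k = 442 → k = 442/13 = 34
A = 6×34 = 204, B = 7×34 = 238
= A = 204, B = 238

A = 204, B = 238


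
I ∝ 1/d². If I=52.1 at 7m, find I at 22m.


I₁d₁² = I₂d₂²
I₂ = I₁ × (d₁/d₂)²
= 52.1 × (7/22)²
= 52.1 × 49/484
= 2552.9/484
≈ 5.2746

5.2746


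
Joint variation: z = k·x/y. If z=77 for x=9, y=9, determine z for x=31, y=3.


z = k·x/y
Solve for k using the known point: k = z·y/x = 77×9/9 = 693/9 = 77.0000
Now evaluate at x=31, y=3:
z = k × 31 / 3 = (693 × 31) / (9 × 3) = 21483/27
≈ 795.6667

795.6667


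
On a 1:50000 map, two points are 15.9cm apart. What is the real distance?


Real distance = map distance × scale
= 15.9cm × 50000
= 795000 cm = 7950.0 m
= 7.950 km

7.950 km


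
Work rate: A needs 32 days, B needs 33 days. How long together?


Rate of A = 1/32 per day
Rate of B = 1/33 per day
Combined rate = 1/32 + 1/33 = 65/1056 ≈ 0.0616 per day
Days = 1 / combined rate = 1056/65
≈ 16.25 days

16.25 days


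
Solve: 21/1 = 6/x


Cross multiply: 21 × x = 1 × 6
21x = 6
x = 6 / 21
= 0.29

0.29


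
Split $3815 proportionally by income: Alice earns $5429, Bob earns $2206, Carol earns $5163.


Total income = 5429 + 2206 + 5163 = $12798
Alice: $3815 × 5429/12798 = $1618.35
Bob: $3815 × 2206/12798 = $657.59
Carol: $3815 × 5163/12798 = $1539.06
= Alice: $1618.35, Bob: $657.59, Carol: $1539.06

Alice: $1618.35, Bob: $657.59, Carol: $1539.06


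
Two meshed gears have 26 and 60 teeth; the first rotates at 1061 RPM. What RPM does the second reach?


Gear ratio = 26:60 = 13:30
RPM_B = RPM_A × (teeth_A / teeth_B)
= 1061 × (26/60)
= 459.8 RPM

459.8 RPM


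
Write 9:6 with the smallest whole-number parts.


GCD(9, 6) = 3
9/3 : 6/3
= 3:2

3:2


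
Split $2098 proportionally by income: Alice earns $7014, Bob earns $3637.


Total income = 7014 + 3637 = $10651
Alice: $2098 × 7014/10651 = $1381.60
Bob: $2098 × 3637/10651 = $716.40
= Alice: $1381.60, Bob: $716.40

Alice: $1381.60, Bob: $716.40


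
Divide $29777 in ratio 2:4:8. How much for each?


Total parts = 2 + 4 + 8 = 14
Part 1: 29777 × 2/14 = 4253.86
Part 2: 29777 × 4/14 = 8507.71
Part 3: 29777 × 8/14 = 17015.43
= Part 1: $4253.86, Part 2: $8507.71, Part 3: $17015.43

Part 1: $4253.86, Part 2: $8507.71, Part 3: $17015.43


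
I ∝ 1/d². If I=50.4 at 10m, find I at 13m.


I₁d₁² = I₂d₂²
I₂ = I₁ × (d₁/d₂)²
= 50.4 × (10/13)²
= 50.4 × 100/169
= 5040/169
≈ 29.8225

29.8225


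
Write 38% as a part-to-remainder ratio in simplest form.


38% means 38 parts out of 100; remainder = 62
Part : remainder = 38:62
GCD = 2
= 19:31

19:31


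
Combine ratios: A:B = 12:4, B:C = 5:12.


Match B: multiply A:B by 5 → 60:20
Multiply B:C by 4 → 20:48
Combined: 60:20:48
GCD = 4
= 15:5:12

15:5:12


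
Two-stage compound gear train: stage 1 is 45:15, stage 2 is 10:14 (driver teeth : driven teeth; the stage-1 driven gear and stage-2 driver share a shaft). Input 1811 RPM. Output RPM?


Stage 1: RPM_B = RPM_A × t_A/t_B = 1811 × 45/15 = 81495/15 = 5433.00
B and C share a shaft → RPM_C = RPM_B
Stage 2: RPM_D = RPM_C × t_C/t_D = RPM_A × (t_A×t_C)/(t_B×t_D)
Overall ratio = (45×10)/(15×14) = 450/210
RPM_D = 1811 × 450/210 = 814950/210
≈ 3880.71 RPM

3880.71 RPM


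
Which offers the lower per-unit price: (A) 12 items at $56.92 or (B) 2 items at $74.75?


Deal A: $56.92/12 = $4.7433/unit
Deal B: $74.75/2 = $37.3750/unit
A is cheaper per unit
= Deal A

Deal A


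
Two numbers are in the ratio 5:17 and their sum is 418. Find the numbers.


Let A = 5k, B = 17k.
5k + 17k = 418
22k = 418 → k = 418/22 = 19
A = 5×19 = 95, B = 17×19 = 323
= A = 95, B = 323

A = 95, B = 323


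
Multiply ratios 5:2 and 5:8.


Compound ratio = (5×5) : (2×8)
= 25:16
GCD = 1
= 25:16

25:16


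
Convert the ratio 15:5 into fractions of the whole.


Total parts = 15 + 5 = 20
First part: 15/20 = 3/4
Second part: 5/20 = 1/4
= 3/4 and 1/4

3/4 and 1/4


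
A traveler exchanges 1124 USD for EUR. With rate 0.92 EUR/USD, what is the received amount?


Amount × rate = 1124 × 0.92
= 1034.08 EUR

1034.08 EUR


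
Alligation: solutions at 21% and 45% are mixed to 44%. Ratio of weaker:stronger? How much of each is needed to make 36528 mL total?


Let x parts of 21% mix with y parts of 45%.
21x + 45y = 44(x + y)
21x + 45y = 44x + 44y
x(21 - 44) = y(44 - 45)
x/y = (45 - 44)/(44 - 21) = 1/23
Simplify: 1:23
Total parts = 24; one part = 36528/24 = 1522.00 mL
21% solution: 1×1522.00 = 1522.00 mL
45% solution: 23×1522.00 = 35006.00 mL
= ratio 1:23; 1522.00 mL and 35006.00 mL

ratio 1:23; 1522.00 mL and 35006.00 mL


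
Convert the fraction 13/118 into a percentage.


Percentage = (part / whole) × 100
= (13 / 118) × 100
≈ 11.02%

11.02%


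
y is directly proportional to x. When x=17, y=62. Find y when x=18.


Direct proportion: y/x = constant
k = 62/17 ≈ 3.6471
y₂ = k × 18 = 62 × 18 / 17 = 1116/17
≈ 65.65

65.65


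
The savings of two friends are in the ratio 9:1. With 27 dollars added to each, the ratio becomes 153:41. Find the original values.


Let A = 9k, B = 1k.
(9k + 27) / (1k + 27) = 153/41
Cross-multiply: 41(9k + 27) = 153(1k + 27)
369k + 1107 = 153k + 4131
369k - 153k = 4131 - 1107
216k = 3024
k = 3024/216 = 14
A = 9×14 = 126, B = 1×14 = 14
= A = 126, B = 14

A = 126, B = 14


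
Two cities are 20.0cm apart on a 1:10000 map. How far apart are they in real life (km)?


Real distance = map distance × scale
= 20.0cm × 10000
= 200000 cm = 2000.0 m
= 2.000 km

2.000 km


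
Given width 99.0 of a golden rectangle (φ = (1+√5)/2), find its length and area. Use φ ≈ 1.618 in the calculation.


φ = (1 + √5) / 2 ≈ 1.618
Length = width × φ = 99.0 × 1.618 = 160.182
≈ 160.18
Area = width × length = 99.0 × 160.182 = 15858.018 ≈ 15858.02
= Length: 160.18, Area: 15858.02

Length: 160.18, Area: 15858.02


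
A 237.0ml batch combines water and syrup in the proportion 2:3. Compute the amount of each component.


Total parts = 2 + 3 = 5
water: 237.0 × 2/5 = 94.8ml
syrup: 237.0 × 3/5 = 142.2ml
= 94.8ml and 142.2ml

94.8ml and 142.2ml


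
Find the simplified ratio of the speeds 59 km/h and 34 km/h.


Ratio = 59:34
GCD = 1
Simplified = 59:34
Time ratio (same distance) = 34:59
Speed ratio = 59:34

59:34


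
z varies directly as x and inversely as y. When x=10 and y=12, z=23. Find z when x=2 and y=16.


z = k·x/y
Solve for k using the known point: k = z·y/x = 23×12/10 = 276/10 = 27.6000
Now evaluate at x=2, y=16:
z = k × 2 / 16 = (276 × 2) / (10 × 16) = 552/160
= 3.4500

3.4500


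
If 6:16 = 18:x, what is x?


Cross multiply: 6 × x = 16 × 18
6x = 288
x = 288 / 6
= 48.00

48.00


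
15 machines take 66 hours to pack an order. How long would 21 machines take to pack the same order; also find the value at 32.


Inverse proportion: x × y = constant
k = 15 × 66 = 990
At x=21: k/21 = 47.14
At x=32: k/32 = 30.94
= 47.14 and 30.94

47.14 and 30.94


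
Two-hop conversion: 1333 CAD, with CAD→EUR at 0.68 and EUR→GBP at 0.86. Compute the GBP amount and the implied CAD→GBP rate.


Step 1: 1333 CAD × 0.68 = 906.44 EUR
Step 2: 906.44 EUR × 0.86 = 779.54 GBP
Implied rate CAD→GBP = 0.68 × 0.86 = 0.5848
= 779.54 GBP; implied rate 0.5848 GBP/CAD

779.54 GBP; implied rate 0.5848 GBP/CAD


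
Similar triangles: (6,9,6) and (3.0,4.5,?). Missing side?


Scale factor = 3.0/6 = 0.5
Missing side = 6 × 0.5
= 3.0

3.0


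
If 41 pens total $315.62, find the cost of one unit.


Unit rate = total / quantity
= 315.62 / 41
= $7.70 per unit

$7.70 per unit


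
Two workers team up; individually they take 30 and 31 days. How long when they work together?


Rate of A = 1/30 per day
Rate of B = 1/31 per day
Combined rate = 1/30 + 1/31 = 61/930 ≈ 0.0656 per day
Days = 1 / combined rate = 930/61
≈ 15.25 days

15.25 days


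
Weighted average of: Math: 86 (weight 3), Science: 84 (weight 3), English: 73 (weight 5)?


Numerator = 86×3 + 84×3 + 73×5
= 258 + 252 + 365
= 875
Total weight = 11
Weighted avg = 875/11
= 79.55

79.55


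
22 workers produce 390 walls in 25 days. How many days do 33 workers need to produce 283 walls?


Days ∝ work / workers, so d₂ = d₁ × (m₁/m₂) × (w₂/w₁)
Workers factor (inverse): 22/33 ≈ 0.6667
Work factor (direct): 283/390 ≈ 0.7256
d₂ = 25 × 22/33 × 283/390 = (25 × 22 × 283) / (33 × 390) = 155650/12870
≈ 12.09 days

12.09 days


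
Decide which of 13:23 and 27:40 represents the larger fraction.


13/23 = 0.5652
27/40 = 0.6750
0.5652 < 0.6750, so 13:23 is less
= 27:40

27:40


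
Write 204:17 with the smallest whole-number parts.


GCD(204, 17) = 17
204/17 : 17/17
= 12:1

12:1


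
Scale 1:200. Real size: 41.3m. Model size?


Model size = real / scale
= 41.3 / 200
= 0.2065 m

0.2065 m


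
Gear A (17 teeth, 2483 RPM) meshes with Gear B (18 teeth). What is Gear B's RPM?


Gear ratio = 17:18 = 17:18
RPM_B = RPM_A × (teeth_A / teeth_B)
= 2483 × (17/18)
= 2345.1 RPM

2345.1 RPM


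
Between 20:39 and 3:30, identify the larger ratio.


20/39 = 0.5128
3/30 = 0.1000
0.5128 > 0.1000, so 20:39 is greater
= 20:39

20:39


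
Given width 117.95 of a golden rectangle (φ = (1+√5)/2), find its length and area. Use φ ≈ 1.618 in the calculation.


φ = (1 + √5) / 2 ≈ 1.618
Length = width × φ = 117.95 × 1.618 = 190.8431
≈ 190.84
Area = width × length = 117.95 × 190.8431 = 22509.943645 ≈ 22509.94
= Length: 190.84, Area: 22509.94

Length: 190.84, Area: 22509.94


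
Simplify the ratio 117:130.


GCD(117, 130) = 13
117/13 : 130/13
= 9:10

9:10


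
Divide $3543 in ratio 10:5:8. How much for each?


Total parts = 10 + 5 + 8 = 23
Part 1: 3543 × 10/23 = 1540.43
Part 2: 3543 × 5/23 = 770.22
Part 3: 3543 × 8/23 = 1232.35
= Part 1: $1540.43, Part 2: $770.22, Part 3: $1232.35

Part 1: $1540.43, Part 2: $770.22, Part 3: $1232.35


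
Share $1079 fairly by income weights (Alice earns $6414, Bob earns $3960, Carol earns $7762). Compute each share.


Total income = 6414 + 3960 + 7762 = $18136
Alice: $1079 × 6414/18136 = $381.60
Bob: $1079 × 3960/18136 = $235.60
Carol: $1079 × 7762/18136 = $461.80
= Alice: $381.60, Bob: $235.60, Carol: $461.80

Alice: $381.60, Bob: $235.60, Carol: $461.80


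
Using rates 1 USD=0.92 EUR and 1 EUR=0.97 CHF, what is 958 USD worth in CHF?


Step 1: 958 USD × 0.92 = 881.36 EUR
Step 2: 881.36 EUR × 0.97 = 854.92 CHF
Implied rate USD→CHF = 0.92 × 0.97 = 0.8924
= 854.92 CHF

854.92 CHF


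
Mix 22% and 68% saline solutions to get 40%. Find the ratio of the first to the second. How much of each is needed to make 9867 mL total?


Let x parts of 22% mix with y parts of 68%.
22x + 68y = 40(x + y)
22x + 68y = 40x + 40y
x(22 - 40) = y(40 - 68)
x/y = (68 - 40)/(40 - 22) = 28/18
Simplify: 14:9
Total parts = 23; one part = 9867/23 = 429.00 mL
22% solution: 14×429.00 = 6006.00 mL
68% solution: 9×429.00 = 3861.00 mL
= ratio 14:9; 6006.00 mL and 3861.00 mL

ratio 14:9; 6006.00 mL and 3861.00 mL


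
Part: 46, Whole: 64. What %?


Percentage = (part / whole) × 100
= (46 / 64) × 100
≈ 71.88%

71.88%


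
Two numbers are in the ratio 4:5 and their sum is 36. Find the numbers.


Let A = 4k, B = 5k.
4k + 5k = 36
9k = 36 → k = 36/9 = 4
A = 4×4 = 16, B = 5×4 = 20
= A = 16, B = 20

A = 16, B = 20


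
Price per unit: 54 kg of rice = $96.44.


Unit rate = total / quantity
= 96.44 / 54
= $1.79 per unit

$1.79 per unit


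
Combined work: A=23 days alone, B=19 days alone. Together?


Rate of A = 1/23 per day
Rate of B = 1/19 per day
Combined rate = 1/23 + 1/19 = 42/437 ≈ 0.0961 per day
Days = 1 / combined rate = 437/42
≈ 10.40 days

10.40 days


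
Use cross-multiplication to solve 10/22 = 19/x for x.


Cross multiply: 10 × x = 22 × 19
10x = 418
x = 418 / 10
= 41.80

41.80


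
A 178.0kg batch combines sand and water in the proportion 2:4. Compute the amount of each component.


Total parts = 2 + 4 = 6
sand: 178.0 × 2/6 = 59.3kg
water: 178.0 × 4/6 = 118.7kg
= 59.3kg and 118.7kg

59.3kg and 118.7kg


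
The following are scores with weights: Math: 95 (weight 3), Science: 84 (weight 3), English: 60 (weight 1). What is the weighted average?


Numerator = 95×3 + 84×3 + 60×1
= 285 + 252 + 60
= 597
Total weight = 7
Weighted avg = 597/7
= 85.29

85.29


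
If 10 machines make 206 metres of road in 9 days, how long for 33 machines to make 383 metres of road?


Days ∝ work / workers, so d₂ = d₁ × (m₁/m₂) × (w₂/w₁)
Workers factor (inverse): 10/33 ≈ 0.3030
Work factor (direct): 383/206 ≈ 1.8592
d₂ = 9 × 10/33 × 383/206 = (9 × 10 × 383) / (33 × 206) = 34470/6798
≈ 5.07 days

5.07 days


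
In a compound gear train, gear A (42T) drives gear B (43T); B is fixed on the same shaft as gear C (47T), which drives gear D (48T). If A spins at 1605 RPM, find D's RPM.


Stage 1: RPM_B = RPM_A × t_A/t_B = 1605 × 42/43 = 67410/43 ≈ 1567.67
B and C share a shaft → RPM_C = RPM_B
Stage 2: RPM_D = RPM_C × t_C/t_D = RPM_A × (t_A×t_C)/(t_B×t_D)
Overall ratio = (42×47)/(43×48) = 1974/2064
RPM_D = 1605 × 1974/2064 = 3168270/2064
≈ 1535.01 RPM

1535.01 RPM


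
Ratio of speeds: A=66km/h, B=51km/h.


Ratio = 66:51
GCD = 3
Simplified = 22:17
Time ratio (same distance) = 17:22
Speed ratio = 22:17

22:17


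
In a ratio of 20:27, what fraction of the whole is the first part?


Total parts = 20 + 27 = 47
First part: 20/47 = 20/47
= 20/47

20/47


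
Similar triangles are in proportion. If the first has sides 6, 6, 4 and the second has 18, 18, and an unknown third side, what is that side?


Scale factor = 18/6 = 3
Missing side = 4 × 3
= 12.0

12.0


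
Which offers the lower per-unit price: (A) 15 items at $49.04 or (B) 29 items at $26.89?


Deal A: $49.04/15 = $3.2693/unit
Deal B: $26.89/29 = $0.9272/unit
B is cheaper per unit
= Deal B

Deal B


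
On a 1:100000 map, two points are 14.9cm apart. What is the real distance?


Real distance = map distance × scale
= 14.9cm × 100000
= 1490000 cm = 14900.0 m
= 14.900 km

14.900 km


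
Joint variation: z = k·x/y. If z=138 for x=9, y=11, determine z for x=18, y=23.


z = k·x/y
Solve for k using the known point: k = z·y/x = 138×11/9 = 1518/9 ≈ 168.6667
Now evaluate at x=18, y=23:
z = k × 18 / 23 = (1518 × 18) / (9 × 23) = 27324/207
= 132.0000

132.0000


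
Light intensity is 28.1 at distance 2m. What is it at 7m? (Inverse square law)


I₁d₁² = I₂d₂²
I₂ = I₁ × (d₁/d₂)²
= 28.1 × (2/7)²
= 28.1 × 4/49
= 112.4/49
≈ 2.2939

2.2939


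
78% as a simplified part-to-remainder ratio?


78% means 78 parts out of 100; remainder = 22
Part : remainder = 78:22
GCD = 2
= 39:11

39:11


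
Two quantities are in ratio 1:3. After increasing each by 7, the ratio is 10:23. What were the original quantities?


Let A = 1k, B = 3k.
(1k + 7) / (3k + 7) = 10/23
Cross-multiply: 23(1k + 7) = 10(3k + 7)
23k + 161 = 30k + 70
23k - 30k = 70 - 161
-7k = -91
k = -91/-7 = 13
A = 1×13 = 13, B = 3×13 = 39
= A = 13, B = 39

A = 13, B = 39


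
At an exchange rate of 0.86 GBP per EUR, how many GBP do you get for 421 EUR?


Amount × rate = 421 × 0.86
= 362.06 GBP

362.06 GBP


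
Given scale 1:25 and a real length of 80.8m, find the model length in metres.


Model size = real / scale
= 80.8 / 25
= 3.2320 m

3.2320 m


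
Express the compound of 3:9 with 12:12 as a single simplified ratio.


Compound ratio = (3×12) : (9×12)
= 36:108
GCD = 36
= 1:3

1:3


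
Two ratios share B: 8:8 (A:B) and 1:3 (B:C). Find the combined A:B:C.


Match B: multiply A:B by 1 → 8:8
Multiply B:C by 8 → 8:24
Combined: 8:8:24
GCD = 8
= 1:1:3

1:1:3


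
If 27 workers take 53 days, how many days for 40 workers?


Inverse proportion: x × y = constant
k = 27 × 53 = 1431
y₂ = k / 40 = 1431 / 40
= 35.78

35.78


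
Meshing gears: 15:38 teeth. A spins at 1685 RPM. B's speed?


Gear ratio = 15:38 = 15:38
RPM_B = RPM_A × (teeth_A / teeth_B)
= 1685 × (15/38)
= 665.1 RPM

665.1 RPM


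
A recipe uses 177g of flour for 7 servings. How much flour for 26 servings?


Direct proportion: y/x = constant
k = 177/7 ≈ 25.2857
y₂ = k × 26 = 177 × 26 / 7 = 4602/7
≈ 657.43

657.43


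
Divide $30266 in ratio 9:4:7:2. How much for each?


Total parts = 9 + 4 + 7 + 2 = 22
Part 1: 30266 × 9/22 = 12381.55
Part 2: 30266 × 4/22 = 5502.91
Part 3: 30266 × 7/22 = 9630.09
Part 4: 30266 × 2/22 = 2751.45
= Part 1: $12381.55, Part 2: $5502.91, Part 3: $9630.09, Part 4: $2751.45

Part 1: $12381.55, Part 2: $5502.91, Part 3: $9630.09, Part 4: $2751.45


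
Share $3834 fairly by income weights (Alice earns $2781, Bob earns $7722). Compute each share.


Total income = 2781 + 7722 = $10503
Alice: $3834 × 2781/10503 = $1015.17
Bob: $3834 × 7722/10503 = $2818.83
= Alice: $1015.17, Bob: $2818.83

Alice: $1015.17, Bob: $2818.83


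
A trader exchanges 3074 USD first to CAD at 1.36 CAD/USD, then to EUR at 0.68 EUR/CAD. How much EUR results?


Step 1: 3074 USD × 1.36 = 4180.64 CAD
Step 2: 4180.64 CAD × 0.68 = 2842.84 EUR
Implied rate USD→EUR = 1.36 × 0.68 = 0.9248
= 2842.84 EUR

2842.84 EUR


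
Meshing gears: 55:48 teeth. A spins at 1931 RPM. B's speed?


Gear ratio = 55:48 = 55:48
RPM_B = RPM_A × (teeth_A / teeth_B)
= 1931 × (55/48)
= 2212.6 RPM

2212.6 RPM


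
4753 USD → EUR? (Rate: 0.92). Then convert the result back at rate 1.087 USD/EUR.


Amount × rate = 4753 × 0.92 = 4372.76 EUR
Round-trip: 4372.76 × 1.087 = 4753.19 USD
= 4372.76 EUR, then 4753.19 USD

4372.76 EUR, then 4753.19 USD


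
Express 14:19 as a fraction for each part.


Total parts = 14 + 19 = 33
First part: 14/33 = 14/33
Second part: 19/33 = 19/33
= 14/33 and 19/33

14/33 and 19/33


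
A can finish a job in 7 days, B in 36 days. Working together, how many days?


Rate of A = 1/7 per day
Rate of B = 1/36 per day
Combined rate = 1/7 + 1/36 = 43/252 ≈ 0.1706 per day
Days = 1 / combined rate = 252/43
≈ 5.86 days

5.86 days


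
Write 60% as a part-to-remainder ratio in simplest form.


60% means 60 parts out of 100; remainder = 40
Part : remainder = 60:40
GCD = 20
= 3:2

3:2


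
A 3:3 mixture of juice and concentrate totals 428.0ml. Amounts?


Total parts = 3 + 3 = 6
juice: 428.0 × 3/6 = 214.0ml
concentrate: 428.0 × 3/6 = 214.0ml
= 214.0ml and 214.0ml

214.0ml and 214.0ml


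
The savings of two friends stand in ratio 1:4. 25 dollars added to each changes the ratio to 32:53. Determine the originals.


Let A = 1k, B = 4k.
(1k + 25) / (4k + 25) = 32/53
Cross-multiply: 53(1k + 25) = 32(4k + 25)
53k + 1325 = 128k + 800
53k - 128k = 800 - 1325
-75k = -525
k = -525/-75 = 7
A = 1×7 = 7, B = 4×7 = 28
= A = 7, B = 28

A = 7, B = 28


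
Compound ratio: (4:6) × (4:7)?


Compound ratio = (4×4) : (6×7)
= 16:42
GCD = 2
= 8:21

8:21
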